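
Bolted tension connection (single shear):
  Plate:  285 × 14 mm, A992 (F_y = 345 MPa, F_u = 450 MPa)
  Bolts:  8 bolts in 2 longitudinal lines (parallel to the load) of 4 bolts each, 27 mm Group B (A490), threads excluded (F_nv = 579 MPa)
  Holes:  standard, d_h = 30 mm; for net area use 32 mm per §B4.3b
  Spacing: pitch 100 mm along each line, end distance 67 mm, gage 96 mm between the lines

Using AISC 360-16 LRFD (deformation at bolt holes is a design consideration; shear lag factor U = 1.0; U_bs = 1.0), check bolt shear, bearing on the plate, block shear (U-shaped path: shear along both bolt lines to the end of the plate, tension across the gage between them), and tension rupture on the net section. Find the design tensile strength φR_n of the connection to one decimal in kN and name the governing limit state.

1044.2 kN (net-section rupture governs)

Bolt shear: A_b = π(27)²/4 = 572.56 mm². φR_n = 0.75 × 579 × 572.56 × 8 × 1 = 1989.1 kN.
Bearing (14 mm plate, F_u = 450 MPa): end bolts L_c = 67 − 30/2 = 52, R_n = min(1.2×52×14×450, 2.4×27×14×450) = 393.12 kN/bolt; interior L_c = 100 − 30 = 70, R_n = 408.24 kN/bolt. φR_n = 0.75 × (2×393.12 + 6×408.24) = 2426.8 kN.
Block shear: shear path 2×[67+3×100] = 2×367 mm, A_gv = 10276, A_nv = 2×(367 − 3.5×32)×14 = 7140 mm²; tension across gage: (96 − 1×32)×14 = 896 mm². R_n = min(0.6×450×7140, 0.6×345×10276) + 1.0×450×896 = min(1927.8, 2127.1) + 403.2 = 2331 kN. φR_n = 0.75 × 2331 = 1748.3 kN.
Tension rupture (net): A_n = (285 − 2×32)×14 = 3094 mm² (U = 1.0, A_e = A_n). φR_n = 0.75 × 450 × 3094 = 1044.2 kN.
Governing: min(1989.1, 2426.8, 1748.3, 1044.2) = 1044.2 kN → net-section rupture.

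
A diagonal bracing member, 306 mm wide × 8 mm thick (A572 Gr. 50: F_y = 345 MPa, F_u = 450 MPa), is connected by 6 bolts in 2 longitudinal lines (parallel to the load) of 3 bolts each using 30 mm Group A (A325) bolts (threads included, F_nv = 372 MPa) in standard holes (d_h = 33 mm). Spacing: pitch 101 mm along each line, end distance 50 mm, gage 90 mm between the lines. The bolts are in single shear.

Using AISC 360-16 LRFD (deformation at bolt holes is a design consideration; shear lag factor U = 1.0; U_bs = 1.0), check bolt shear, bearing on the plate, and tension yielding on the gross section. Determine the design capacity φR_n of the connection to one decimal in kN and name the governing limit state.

Bolt shear: A_b = π(30)²/4 = 706.86 mm². φR_n = 0.75 × 372 × 706.86 × 6 × 1 = 1183.3 kN.
Bearing (8 mm plate, F_u = 450 MPa): end bolts L_c = 50 − 33/2 = 33.5, R_n = min(1.2×33.5×8×450, 2.4×30×8×450) = 144.72 kN/bolt; interior L_c = 101 − 33 = 68, R_n = 259.2 kN/bolt. φR_n = 0.75 × (2×144.72 + 4×259.2) = 994.7 kN.
Tension yield (gross): A_g = 306×8 = 2448 mm². φR_n = 0.90 × 345 × 2448 = 760.1 kN.
Governing: min(1183.3, 994.7, 760.1) = 760.1 kN → gross-section yield.

760.1 kN (gross-section yield governs)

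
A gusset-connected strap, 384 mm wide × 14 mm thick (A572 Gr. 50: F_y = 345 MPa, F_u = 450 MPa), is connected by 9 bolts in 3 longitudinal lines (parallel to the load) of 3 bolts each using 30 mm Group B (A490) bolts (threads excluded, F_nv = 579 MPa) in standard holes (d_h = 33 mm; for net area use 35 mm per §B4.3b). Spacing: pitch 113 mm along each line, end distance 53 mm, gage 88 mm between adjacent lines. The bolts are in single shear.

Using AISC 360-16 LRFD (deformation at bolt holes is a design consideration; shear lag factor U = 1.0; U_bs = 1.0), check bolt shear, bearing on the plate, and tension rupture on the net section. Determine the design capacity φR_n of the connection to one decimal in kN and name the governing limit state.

Bolt shear: A_b = π(30)²/4 = 706.86 mm². φR_n = 0.75 × 579 × 706.86 × 9 × 1 = 2762.6 kN.
Bearing (14 mm plate, F_u = 450 MPa): end bolts L_c = 53 − 33/2 = 36.5, R_n = min(1.2×36.5×14×450, 2.4×30×14×450) = 275.94 kN/bolt; interior L_c = 113 − 33 = 80, R_n = 453.6 kN/bolt. φR_n = 0.75 × (3×275.94 + 6×453.6) = 2662.1 kN.
Tension rupture (net): A_n = (384 − 3×35)×14 = 3906 mm² (U = 1.0, A_e = A_n). φR_n = 0.75 × 450 × 3906 = 1318.3 kN.
Governing: min(2762.6, 2662.1, 1318.3) = 1318.3 kN → net-section rupture.

1318.3 kN (net-section rupture governs)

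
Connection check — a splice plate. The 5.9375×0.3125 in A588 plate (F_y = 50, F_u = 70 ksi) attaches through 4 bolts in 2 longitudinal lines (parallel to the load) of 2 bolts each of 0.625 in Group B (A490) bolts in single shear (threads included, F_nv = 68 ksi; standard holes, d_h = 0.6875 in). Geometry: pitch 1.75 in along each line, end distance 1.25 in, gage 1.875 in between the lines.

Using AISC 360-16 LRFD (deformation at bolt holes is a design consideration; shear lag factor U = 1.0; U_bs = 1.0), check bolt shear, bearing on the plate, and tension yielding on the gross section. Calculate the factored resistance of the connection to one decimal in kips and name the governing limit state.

62.6 kips (bolt shear governs)

Bolt shear: A_b = π(0.625)²/4 = 0.3068 in². φR_n = 0.75 × 68 × 0.3068 × 4 × 1 = 62.6 kips.
Bearing (0.3125 in plate, F_u = 70 ksi): end bolts L_c = 1.25 − 0.6875/2 = 0.90625, R_n = min(1.2×0.90625×0.3125×70, 2.4×0.625×0.3125×70) = 23.789 kips/bolt; interior L_c = 1.75 − 0.6875 = 1.0625, R_n = 27.891 kips/bolt. φR_n = 0.75 × (2×23.789 + 2×27.891) = 77.5 kips.
Tension yield (gross): A_g = 5.9375×0.3125 = 1.8555 in². φR_n = 0.90 × 50 × 1.8555 = 83.5 kips.
Governing: min(62.6, 77.5, 83.5) = 62.6 kips → bolt shear.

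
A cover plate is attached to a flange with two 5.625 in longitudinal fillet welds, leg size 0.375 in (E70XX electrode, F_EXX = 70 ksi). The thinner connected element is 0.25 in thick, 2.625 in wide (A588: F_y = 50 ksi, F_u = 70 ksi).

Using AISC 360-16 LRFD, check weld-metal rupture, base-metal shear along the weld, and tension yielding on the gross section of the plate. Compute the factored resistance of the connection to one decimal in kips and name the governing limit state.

Weld metal: throat = 0.707×0.375 = 0.26513 in, L = 2×5.625 = 11.25 in. φR_n = 0.75 × 0.6 × 70 × 0.26513 × 11.25 = 94.0 kips.
Base metal shear (0.25 in plate): yield φR_n = 1.0×0.6×50×0.25×11.25 = 84.4 kips; rupture φR_n = 0.75×0.6×70×0.25×11.25 = 88.6 kips; take 84.4 kips (yield).
Tension yield (gross): A_g = 2.625×0.25 = 0.65625 in². φR_n = 0.90 × 50 × 0.65625 = 29.5 kips.
Governing: min(94.0, 84.4, 29.5) = 29.5 kips → gross-section yield.

29.5 kips (gross-section yield governs)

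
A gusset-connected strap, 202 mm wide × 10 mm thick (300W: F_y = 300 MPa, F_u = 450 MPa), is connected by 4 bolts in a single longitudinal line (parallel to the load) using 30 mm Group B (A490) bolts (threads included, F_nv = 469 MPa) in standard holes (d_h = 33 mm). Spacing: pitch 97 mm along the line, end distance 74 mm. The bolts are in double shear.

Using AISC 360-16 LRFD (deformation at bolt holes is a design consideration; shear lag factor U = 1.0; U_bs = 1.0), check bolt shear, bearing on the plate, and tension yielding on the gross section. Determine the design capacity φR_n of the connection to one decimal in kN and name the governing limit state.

545.4 kN (gross-section yield governs)

Bolt shear: A_b = π(30)²/4 = 706.86 mm². φR_n = 0.75 × 469 × 706.86 × 4 × 2 = 1989.1 kN.
Bearing (10 mm plate, F_u = 450 MPa): end bolts L_c = 74 − 33/2 = 57.5, R_n = min(1.2×57.5×10×450, 2.4×30×10×450) = 310.5 kN/bolt; interior L_c = 97 − 33 = 64, R_n = 324 kN/bolt. φR_n = 0.75 × (1×310.5 + 3×324) = 961.9 kN.
Tension yield (gross): A_g = 202×10 = 2020 mm². φR_n = 0.90 × 300 × 2020 = 545.4 kN.
Governing: min(1989.1, 961.9, 545.4) = 545.4 kN → gross-section yield.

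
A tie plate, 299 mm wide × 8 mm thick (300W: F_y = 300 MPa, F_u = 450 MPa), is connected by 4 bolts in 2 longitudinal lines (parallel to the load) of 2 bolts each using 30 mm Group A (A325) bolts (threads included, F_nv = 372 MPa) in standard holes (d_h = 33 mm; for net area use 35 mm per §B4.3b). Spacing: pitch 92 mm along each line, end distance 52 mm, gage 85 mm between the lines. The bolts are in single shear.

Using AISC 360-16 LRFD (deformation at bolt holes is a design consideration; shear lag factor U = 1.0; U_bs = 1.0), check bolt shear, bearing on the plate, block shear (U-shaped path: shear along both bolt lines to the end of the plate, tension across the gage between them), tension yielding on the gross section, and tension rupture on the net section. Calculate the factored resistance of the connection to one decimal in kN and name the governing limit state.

Bolt shear: A_b = π(30)²/4 = 706.86 mm². φR_n = 0.75 × 372 × 706.86 × 4 × 1 = 788.9 kN.
Bearing (8 mm plate, F_u = 450 MPa): end bolts L_c = 52 − 33/2 = 35.5, R_n = min(1.2×35.5×8×450, 2.4×30×8×450) = 153.36 kN/bolt; interior L_c = 92 − 33 = 59, R_n = 254.88 kN/bolt. φR_n = 0.75 × (2×153.36 + 2×254.88) = 612.4 kN.
Block shear: shear path 2×[52+1×92] = 2×144 mm, A_gv = 2304, A_nv = 2×(144 − 1.5×35)×8 = 1464 mm²; tension across gage: (85 − 1×35)×8 = 400 mm². R_n = min(0.6×450×1464, 0.6×300×2304) + 1.0×450×400 = min(395.28, 414.72) + 180 = 575.28 kN. φR_n = 0.75 × 575.28 = 431.5 kN.
Tension yield (gross): A_g = 299×8 = 2392 mm². φR_n = 0.90 × 300 × 2392 = 645.8 kN.
Tension rupture (net): A_n = (299 − 2×35)×8 = 1832 mm² (U = 1.0, A_e = A_n). φR_n = 0.75 × 450 × 1832 = 618.3 kN.
Governing: min(788.9, 612.4, 431.5, 645.8, 618.3) = 431.5 kN → block shear.

431.5 kN (block shear governs)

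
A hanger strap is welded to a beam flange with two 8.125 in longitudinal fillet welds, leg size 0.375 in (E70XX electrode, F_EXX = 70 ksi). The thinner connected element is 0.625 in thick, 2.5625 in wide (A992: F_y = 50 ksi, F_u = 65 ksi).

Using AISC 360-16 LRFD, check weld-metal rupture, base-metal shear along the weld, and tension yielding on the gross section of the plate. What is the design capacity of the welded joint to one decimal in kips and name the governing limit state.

Weld metal: throat = 0.707×0.375 = 0.26513 in, L = 2×8.125 = 16.25 in. φR_n = 0.75 × 0.6 × 70 × 0.26513 × 16.25 = 135.7 kips.
Base metal shear (0.625 in plate): yield φR_n = 1.0×0.6×50×0.625×16.25 = 304.7 kips; rupture φR_n = 0.75×0.6×65×0.625×16.25 = 297.1 kips; take 297.1 kips (rupture).
Tension yield (gross): A_g = 2.5625×0.625 = 1.6016 in². φR_n = 0.90 × 50 × 1.6016 = 72.1 kips.
Governing: min(135.7, 297.1, 72.1) = 72.1 kips → gross-section yield.

72.1 kips (gross-section yield governs)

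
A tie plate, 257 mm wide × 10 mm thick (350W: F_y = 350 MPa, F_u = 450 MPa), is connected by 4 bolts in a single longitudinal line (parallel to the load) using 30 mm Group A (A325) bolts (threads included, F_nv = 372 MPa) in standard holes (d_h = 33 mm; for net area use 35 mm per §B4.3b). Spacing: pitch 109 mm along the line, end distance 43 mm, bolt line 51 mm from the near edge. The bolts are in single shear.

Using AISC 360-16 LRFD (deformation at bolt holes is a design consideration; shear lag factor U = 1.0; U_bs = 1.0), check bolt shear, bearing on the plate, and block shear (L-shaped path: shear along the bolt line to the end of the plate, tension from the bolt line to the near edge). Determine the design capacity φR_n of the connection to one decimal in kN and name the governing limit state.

614.3 kN (block shear governs)

Bolt shear: A_b = π(30)²/4 = 706.86 mm². φR_n = 0.75 × 372 × 706.86 × 4 × 1 = 788.9 kN.
Bearing (10 mm plate, F_u = 450 MPa): end bolts L_c = 43 − 33/2 = 26.5, R_n = min(1.2×26.5×10×450, 2.4×30×10×450) = 143.1 kN/bolt; interior L_c = 109 − 33 = 76, R_n = 324 kN/bolt. φR_n = 0.75 × (1×143.1 + 3×324) = 836.3 kN.
Block shear: shear path 1×[43+3×109] = 1×370 mm, A_gv = 3700, A_nv = 1×(370 − 3.5×35)×10 = 2475 mm²; tension to near edge: (51 − 0.5×35)×10 = 335 mm². R_n = min(0.6×450×2475, 0.6×350×3700) + 1.0×450×335 = min(668.25, 777) + 150.75 = 819 kN. φR_n = 0.75 × 819 = 614.3 kN.
Governing: min(788.9, 836.3, 614.3) = 614.3 kN → block shear.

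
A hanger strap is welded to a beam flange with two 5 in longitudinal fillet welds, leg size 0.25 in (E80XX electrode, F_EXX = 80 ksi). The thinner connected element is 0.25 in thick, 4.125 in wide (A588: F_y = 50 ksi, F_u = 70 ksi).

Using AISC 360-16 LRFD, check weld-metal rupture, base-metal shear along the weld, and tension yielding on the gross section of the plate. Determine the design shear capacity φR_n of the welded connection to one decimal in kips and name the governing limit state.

46.4 kips (gross-section yield governs)

Weld metal: throat = 0.707×0.25 = 0.17675 in, L = 2×5 = 10 in. φR_n = 0.75 × 0.6 × 80 × 0.17675 × 10 = 63.6 kips.
Base metal shear (0.25 in plate): yield φR_n = 1.0×0.6×50×0.25×10 = 75.0 kips; rupture φR_n = 0.75×0.6×70×0.25×10 = 78.8 kips; take 75.0 kips (yield).
Tension yield (gross): A_g = 4.125×0.25 = 1.0313 in². φR_n = 0.90 × 50 × 1.0313 = 46.4 kips.
Governing: min(63.6, 75.0, 46.4) = 46.4 kips → gross-section yield.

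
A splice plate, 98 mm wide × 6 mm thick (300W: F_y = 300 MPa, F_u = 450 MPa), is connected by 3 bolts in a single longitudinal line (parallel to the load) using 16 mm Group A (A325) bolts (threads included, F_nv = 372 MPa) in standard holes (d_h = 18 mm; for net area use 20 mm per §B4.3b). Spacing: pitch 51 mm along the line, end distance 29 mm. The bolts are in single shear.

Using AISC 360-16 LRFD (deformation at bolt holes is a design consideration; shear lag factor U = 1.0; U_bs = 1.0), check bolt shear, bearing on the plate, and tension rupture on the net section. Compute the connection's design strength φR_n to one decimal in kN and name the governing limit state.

Bolt shear: A_b = π(16)²/4 = 201.06 mm². φR_n = 0.75 × 372 × 201.06 × 3 × 1 = 168.3 kN.
Bearing (6 mm plate, F_u = 450 MPa): end bolts L_c = 29 − 18/2 = 20, R_n = min(1.2×20×6×450, 2.4×16×6×450) = 64.8 kN/bolt; interior L_c = 51 − 18 = 33, R_n = 103.68 kN/bolt. φR_n = 0.75 × (1×64.8 + 2×103.68) = 204.1 kN.
Tension rupture (net): A_n = (98 − 1×20)×6 = 468 mm² (U = 1.0, A_e = A_n). φR_n = 0.75 × 450 × 468 = 158.0 kN.
Governing: min(168.3, 204.1, 158.0) = 158.0 kN → net-section rupture.

158.0 kN (net-section rupture governs)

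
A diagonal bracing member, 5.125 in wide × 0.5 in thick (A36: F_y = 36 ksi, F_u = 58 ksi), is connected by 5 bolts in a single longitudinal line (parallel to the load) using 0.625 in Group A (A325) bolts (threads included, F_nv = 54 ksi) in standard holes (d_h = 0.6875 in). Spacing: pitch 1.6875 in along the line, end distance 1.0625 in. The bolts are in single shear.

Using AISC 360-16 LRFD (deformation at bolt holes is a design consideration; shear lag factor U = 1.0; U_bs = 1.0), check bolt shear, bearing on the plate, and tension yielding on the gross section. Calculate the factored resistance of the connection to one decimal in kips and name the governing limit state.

62.1 kips (bolt shear governs)

Bolt shear: A_b = π(0.625)²/4 = 0.3068 in². φR_n = 0.75 × 54 × 0.3068 × 5 × 1 = 62.1 kips.
Bearing (0.5 in plate, F_u = 58 ksi): end bolts L_c = 1.0625 − 0.6875/2 = 0.71875, R_n = min(1.2×0.71875×0.5×58, 2.4×0.625×0.5×58) = 25.013 kips/bolt; interior L_c = 1.6875 − 0.6875 = 1, R_n = 34.8 kips/bolt. φR_n = 0.75 × (1×25.013 + 4×34.8) = 123.2 kips.
Tension yield (gross): A_g = 5.125×0.5 = 2.5625 in². φR_n = 0.90 × 36 × 2.5625 = 83.0 kips.
Governing: min(62.1, 123.2, 83.0) = 62.1 kips → bolt shear.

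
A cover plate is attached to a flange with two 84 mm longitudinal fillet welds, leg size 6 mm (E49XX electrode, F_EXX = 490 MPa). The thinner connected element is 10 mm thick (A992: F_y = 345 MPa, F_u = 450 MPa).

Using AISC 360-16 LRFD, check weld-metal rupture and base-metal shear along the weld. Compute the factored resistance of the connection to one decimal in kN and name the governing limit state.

Weld metal: throat = 0.707×6 = 4.242 mm, L = 2×84 = 168 mm. φR_n = 0.75 × 0.6 × 490 × 4.242 × 168 = 157.1 kN.
Base metal shear (10 mm plate): yield φR_n = 1.0×0.6×345×10×168 = 347.8 kN; rupture φR_n = 0.75×0.6×450×10×168 = 340.2 kN; take 340.2 kN (rupture).
Governing: min(157.1, 340.2) = 157.1 kN → weld metal.

157.1 kN (weld metal governs)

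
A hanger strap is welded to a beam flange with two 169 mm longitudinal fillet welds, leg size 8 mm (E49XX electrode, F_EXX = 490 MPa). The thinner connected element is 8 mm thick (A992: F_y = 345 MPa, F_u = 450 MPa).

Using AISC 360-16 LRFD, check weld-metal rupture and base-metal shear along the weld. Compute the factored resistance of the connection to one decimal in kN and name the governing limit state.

421.5 kN (weld metal governs)

Weld metal: throat = 0.707×8 = 5.656 mm, L = 2×169 = 338 mm. φR_n = 0.75 × 0.6 × 490 × 5.656 × 338 = 421.5 kN.
Base metal shear (8 mm plate): yield φR_n = 1.0×0.6×345×8×338 = 559.7 kN; rupture φR_n = 0.75×0.6×450×8×338 = 547.6 kN; take 547.6 kN (rupture).
Governing: min(421.5, 547.6) = 421.5 kN → weld metal.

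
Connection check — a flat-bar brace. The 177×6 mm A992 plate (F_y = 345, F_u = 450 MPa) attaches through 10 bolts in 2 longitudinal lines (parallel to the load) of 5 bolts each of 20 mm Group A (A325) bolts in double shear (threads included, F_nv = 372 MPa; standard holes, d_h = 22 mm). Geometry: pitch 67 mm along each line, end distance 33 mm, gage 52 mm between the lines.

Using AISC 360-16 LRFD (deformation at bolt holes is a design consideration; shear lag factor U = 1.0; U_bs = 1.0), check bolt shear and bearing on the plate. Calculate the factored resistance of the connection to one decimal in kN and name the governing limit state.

Bolt shear: A_b = π(20)²/4 = 314.16 mm². φR_n = 0.75 × 372 × 314.16 × 10 × 2 = 1753.0 kN.
Bearing (6 mm plate, F_u = 450 MPa): end bolts L_c = 33 − 22/2 = 22, R_n = min(1.2×22×6×450, 2.4×20×6×450) = 71.28 kN/bolt; interior L_c = 67 − 22 = 45, R_n = 129.6 kN/bolt. φR_n = 0.75 × (2×71.28 + 8×129.6) = 884.5 kN.
Governing: min(1753.0, 884.5) = 884.5 kN → bearing.

884.5 kN (bearing governs)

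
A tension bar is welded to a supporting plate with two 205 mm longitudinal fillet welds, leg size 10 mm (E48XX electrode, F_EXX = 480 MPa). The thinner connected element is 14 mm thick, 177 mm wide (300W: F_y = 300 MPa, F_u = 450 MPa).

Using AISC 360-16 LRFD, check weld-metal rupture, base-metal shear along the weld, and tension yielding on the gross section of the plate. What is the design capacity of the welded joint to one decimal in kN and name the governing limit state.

Weld metal: throat = 0.707×10 = 7.07 mm, L = 2×205 = 410 mm. φR_n = 0.75 × 0.6 × 480 × 7.07 × 410 = 626.1 kN.
Base metal shear (14 mm plate): yield φR_n = 1.0×0.6×300×14×410 = 1033.2 kN; rupture φR_n = 0.75×0.6×450×14×410 = 1162.4 kN; take 1033.2 kN (yield).
Tension yield (gross): A_g = 177×14 = 2478 mm². φR_n = 0.90 × 300 × 2478 = 669.1 kN.
Governing: min(626.1, 1033.2, 669.1) = 626.1 kN → weld metal.

626.1 kN (weld metal governs)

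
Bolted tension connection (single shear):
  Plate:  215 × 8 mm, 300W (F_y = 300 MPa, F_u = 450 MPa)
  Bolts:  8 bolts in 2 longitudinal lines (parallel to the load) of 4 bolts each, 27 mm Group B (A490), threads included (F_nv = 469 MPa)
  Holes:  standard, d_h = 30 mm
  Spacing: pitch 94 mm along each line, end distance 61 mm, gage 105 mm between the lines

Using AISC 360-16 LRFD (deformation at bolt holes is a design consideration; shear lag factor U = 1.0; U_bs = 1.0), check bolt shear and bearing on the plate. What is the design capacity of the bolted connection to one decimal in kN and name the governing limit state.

Bolt shear: A_b = π(27)²/4 = 572.56 mm². φR_n = 0.75 × 469 × 572.56 × 8 × 1 = 1611.2 kN.
Bearing (8 mm plate, F_u = 450 MPa): end bolts L_c = 61 − 30/2 = 46, R_n = min(1.2×46×8×450, 2.4×27×8×450) = 198.72 kN/bolt; interior L_c = 94 − 30 = 64, R_n = 233.28 kN/bolt. φR_n = 0.75 × (2×198.72 + 6×233.28) = 1347.8 kN.
Governing: min(1611.2, 1347.8) = 1347.8 kN → bearing.

1347.8 kN (bearing governs)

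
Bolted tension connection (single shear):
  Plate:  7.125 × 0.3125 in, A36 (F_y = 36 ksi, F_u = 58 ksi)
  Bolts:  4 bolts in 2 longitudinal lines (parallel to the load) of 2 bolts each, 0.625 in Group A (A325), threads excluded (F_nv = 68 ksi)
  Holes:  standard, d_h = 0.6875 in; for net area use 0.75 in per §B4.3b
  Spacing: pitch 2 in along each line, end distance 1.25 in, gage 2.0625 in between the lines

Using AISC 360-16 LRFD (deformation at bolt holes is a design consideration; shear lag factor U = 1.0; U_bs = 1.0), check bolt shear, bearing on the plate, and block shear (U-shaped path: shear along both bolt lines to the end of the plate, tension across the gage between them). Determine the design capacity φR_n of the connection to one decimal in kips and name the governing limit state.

50.7 kips (block shear governs)

Bolt shear: A_b = π(0.625)²/4 = 0.3068 in². φR_n = 0.75 × 68 × 0.3068 × 4 × 1 = 62.6 kips.
Bearing (0.3125 in plate, F_u = 58 ksi): end bolts L_c = 1.25 − 0.6875/2 = 0.90625, R_n = min(1.2×0.90625×0.3125×58, 2.4×0.625×0.3125×58) = 19.711 kips/bolt; interior L_c = 2 − 0.6875 = 1.3125, R_n = 27.188 kips/bolt. φR_n = 0.75 × (2×19.711 + 2×27.188) = 70.3 kips.
Block shear: shear path 2×[1.25+1×2] = 2×3.25 in, A_gv = 2.0313, A_nv = 2×(3.25 − 1.5×0.75)×0.3125 = 1.3281 in²; tension across gage: (2.0625 − 1×0.75)×0.3125 = 0.41016 in². R_n = min(0.6×58×1.3281, 0.6×36×2.0313) + 1.0×58×0.41016 = min(46.218, 43.876) + 23.789 = 67.665 kips. φR_n = 0.75 × 67.665 = 50.7 kips.
Governing: min(62.6, 70.3, 50.7) = 50.7 kips → block shear.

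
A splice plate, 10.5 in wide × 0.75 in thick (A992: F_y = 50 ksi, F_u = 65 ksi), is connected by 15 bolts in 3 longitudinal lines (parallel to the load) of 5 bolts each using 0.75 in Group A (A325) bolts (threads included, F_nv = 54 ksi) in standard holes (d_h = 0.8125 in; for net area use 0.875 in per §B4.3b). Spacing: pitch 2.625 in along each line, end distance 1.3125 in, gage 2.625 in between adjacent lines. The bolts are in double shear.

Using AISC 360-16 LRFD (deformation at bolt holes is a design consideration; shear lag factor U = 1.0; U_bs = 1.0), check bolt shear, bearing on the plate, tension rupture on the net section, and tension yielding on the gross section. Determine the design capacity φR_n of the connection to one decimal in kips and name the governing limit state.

287.9 kips (net-section rupture governs)

Bolt shear: A_b = π(0.75)²/4 = 0.44179 in². φR_n = 0.75 × 54 × 0.44179 × 15 × 2 = 536.8 kips.
Bearing (0.75 in plate, F_u = 65 ksi): end bolts L_c = 1.3125 − 0.8125/2 = 0.90625, R_n = min(1.2×0.90625×0.75×65, 2.4×0.75×0.75×65) = 53.016 kips/bolt; interior L_c = 2.625 − 0.8125 = 1.8125, R_n = 87.75 kips/bolt. φR_n = 0.75 × (3×53.016 + 12×87.75) = 909.0 kips.
Tension rupture (net): A_n = (10.5 − 3×0.875)×0.75 = 5.9063 in² (U = 1.0, A_e = A_n). φR_n = 0.75 × 65 × 5.9063 = 287.9 kips.
Tension yield (gross): A_g = 10.5×0.75 = 7.875 in². φR_n = 0.90 × 50 × 7.875 = 354.4 kips.
Governing: min(536.8, 909.0, 287.9, 354.4) = 287.9 kips → net-section rupture.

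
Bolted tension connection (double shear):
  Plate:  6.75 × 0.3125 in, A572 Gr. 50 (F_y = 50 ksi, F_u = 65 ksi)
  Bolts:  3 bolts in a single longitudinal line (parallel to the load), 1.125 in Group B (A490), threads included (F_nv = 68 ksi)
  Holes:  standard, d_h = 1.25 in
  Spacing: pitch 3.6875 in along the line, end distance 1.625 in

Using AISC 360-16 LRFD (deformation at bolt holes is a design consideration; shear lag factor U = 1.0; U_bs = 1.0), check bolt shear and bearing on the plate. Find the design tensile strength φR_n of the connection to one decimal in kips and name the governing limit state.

100.5 kips (bearing governs)

Bolt shear: A_b = π(1.125)²/4 = 0.99402 in². φR_n = 0.75 × 68 × 0.99402 × 3 × 2 = 304.2 kips.
Bearing (0.3125 in plate, F_u = 65 ksi): end bolts L_c = 1.625 − 1.25/2 = 1, R_n = min(1.2×1×0.3125×65, 2.4×1.125×0.3125×65) = 24.375 kips/bolt; interior L_c = 3.6875 − 1.25 = 2.4375, R_n = 54.844 kips/bolt. φR_n = 0.75 × (1×24.375 + 2×54.844) = 100.5 kips.
Governing: min(304.2, 100.5) = 100.5 kips → bearing.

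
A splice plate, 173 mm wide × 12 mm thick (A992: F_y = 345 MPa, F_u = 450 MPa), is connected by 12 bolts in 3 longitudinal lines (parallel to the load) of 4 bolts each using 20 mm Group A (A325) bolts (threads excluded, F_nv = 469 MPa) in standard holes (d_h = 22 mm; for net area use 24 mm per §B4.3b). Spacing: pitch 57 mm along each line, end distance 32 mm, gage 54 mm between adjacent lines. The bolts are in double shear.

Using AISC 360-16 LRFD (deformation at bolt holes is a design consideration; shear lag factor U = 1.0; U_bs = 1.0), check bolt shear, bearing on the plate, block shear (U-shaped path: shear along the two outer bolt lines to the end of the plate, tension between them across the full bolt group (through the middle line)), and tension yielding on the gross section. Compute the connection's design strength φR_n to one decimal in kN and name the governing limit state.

644.6 kN (gross-section yield governs)

Bolt shear: A_b = π(20)²/4 = 314.16 mm². φR_n = 0.75 × 469 × 314.16 × 12 × 2 = 2652.1 kN.
Bearing (12 mm plate, F_u = 450 MPa): end bolts L_c = 32 − 22/2 = 21, R_n = min(1.2×21×12×450, 2.4×20×12×450) = 136.08 kN/bolt; interior L_c = 57 − 22 = 35, R_n = 226.8 kN/bolt. φR_n = 0.75 × (3×136.08 + 9×226.8) = 1837.1 kN.
Block shear: shear path 2×[32+3×57] = 2×203 mm, A_gv = 4872, A_nv = 2×(203 − 3.5×24)×12 = 2856 mm²; tension across gage: (108 − 2×24)×12 = 720 mm². R_n = min(0.6×450×2856, 0.6×345×4872) + 1.0×450×720 = min(771.12, 1008.5) + 324 = 1095.1 kN. φR_n = 0.75 × 1095.1 = 821.3 kN.
Tension yield (gross): A_g = 173×12 = 2076 mm². φR_n = 0.90 × 345 × 2076 = 644.6 kN.
Governing: min(2652.1, 1837.1, 821.3, 644.6) = 644.6 kN → gross-section yield.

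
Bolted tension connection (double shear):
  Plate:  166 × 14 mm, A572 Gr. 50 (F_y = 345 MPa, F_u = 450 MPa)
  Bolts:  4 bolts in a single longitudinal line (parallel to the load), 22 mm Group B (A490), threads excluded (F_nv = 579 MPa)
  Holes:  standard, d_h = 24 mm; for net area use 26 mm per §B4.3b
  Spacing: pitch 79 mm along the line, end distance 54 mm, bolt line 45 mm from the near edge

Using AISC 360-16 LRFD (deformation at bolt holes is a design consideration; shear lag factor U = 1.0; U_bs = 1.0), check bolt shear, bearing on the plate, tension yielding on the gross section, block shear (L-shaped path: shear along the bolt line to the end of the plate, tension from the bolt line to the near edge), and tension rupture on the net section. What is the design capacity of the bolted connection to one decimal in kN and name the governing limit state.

661.5 kN (net-section rupture governs)

Bolt shear: A_b = π(22)²/4 = 380.13 mm². φR_n = 0.75 × 579 × 380.13 × 4 × 2 = 1320.6 kN.
Bearing (14 mm plate, F_u = 450 MPa): end bolts L_c = 54 − 24/2 = 42, R_n = min(1.2×42×14×450, 2.4×22×14×450) = 317.52 kN/bolt; interior L_c = 79 − 24 = 55, R_n = 332.64 kN/bolt. φR_n = 0.75 × (1×317.52 + 3×332.64) = 986.6 kN.
Tension yield (gross): A_g = 166×14 = 2324 mm². φR_n = 0.90 × 345 × 2324 = 721.6 kN.
Block shear: shear path 1×[54+3×79] = 1×291 mm, A_gv = 4074, A_nv = 1×(291 − 3.5×26)×14 = 2800 mm²; tension to near edge: (45 − 0.5×26)×14 = 448 mm². R_n = min(0.6×450×2800, 0.6×345×4074) + 1.0×450×448 = min(756, 843.32) + 201.6 = 957.6 kN. φR_n = 0.75 × 957.6 = 718.2 kN.
Tension rupture (net): A_n = (166 − 1×26)×14 = 1960 mm² (U = 1.0, A_e = A_n). φR_n = 0.75 × 450 × 1960 = 661.5 kN.
Governing: min(1320.6, 986.6, 721.6, 718.2, 661.5) = 661.5 kN → net-section rupture.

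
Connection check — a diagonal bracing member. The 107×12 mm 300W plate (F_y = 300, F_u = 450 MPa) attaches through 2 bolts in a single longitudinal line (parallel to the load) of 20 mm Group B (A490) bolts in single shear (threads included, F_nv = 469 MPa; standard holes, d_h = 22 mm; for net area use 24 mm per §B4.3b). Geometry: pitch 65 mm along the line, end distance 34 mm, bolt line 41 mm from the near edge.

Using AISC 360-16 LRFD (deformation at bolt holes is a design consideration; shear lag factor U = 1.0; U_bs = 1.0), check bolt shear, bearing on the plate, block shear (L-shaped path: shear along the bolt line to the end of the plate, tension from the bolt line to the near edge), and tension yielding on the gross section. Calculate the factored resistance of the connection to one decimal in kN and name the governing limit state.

Bolt shear: A_b = π(20)²/4 = 314.16 mm². φR_n = 0.75 × 469 × 314.16 × 2 × 1 = 221.0 kN.
Bearing (12 mm plate, F_u = 450 MPa): end bolts L_c = 34 − 22/2 = 23, R_n = min(1.2×23×12×450, 2.4×20×12×450) = 149.04 kN/bolt; interior L_c = 65 − 22 = 43, R_n = 259.2 kN/bolt. φR_n = 0.75 × (1×149.04 + 1×259.2) = 306.2 kN.
Block shear: shear path 1×[34+1×65] = 1×99 mm, A_gv = 1188, A_nv = 1×(99 − 1.5×24)×12 = 756 mm²; tension to near edge: (41 − 0.5×24)×12 = 348 mm². R_n = min(0.6×450×756, 0.6×300×1188) + 1.0×450×348 = min(204.12, 213.84) + 156.6 = 360.72 kN. φR_n = 0.75 × 360.72 = 270.5 kN.
Tension yield (gross): A_g = 107×12 = 1284 mm². φR_n = 0.90 × 300 × 1284 = 346.7 kN.
Governing: min(221.0, 306.2, 270.5, 346.7) = 221.0 kN → bolt shear.

221.0 kN (bolt shear governs)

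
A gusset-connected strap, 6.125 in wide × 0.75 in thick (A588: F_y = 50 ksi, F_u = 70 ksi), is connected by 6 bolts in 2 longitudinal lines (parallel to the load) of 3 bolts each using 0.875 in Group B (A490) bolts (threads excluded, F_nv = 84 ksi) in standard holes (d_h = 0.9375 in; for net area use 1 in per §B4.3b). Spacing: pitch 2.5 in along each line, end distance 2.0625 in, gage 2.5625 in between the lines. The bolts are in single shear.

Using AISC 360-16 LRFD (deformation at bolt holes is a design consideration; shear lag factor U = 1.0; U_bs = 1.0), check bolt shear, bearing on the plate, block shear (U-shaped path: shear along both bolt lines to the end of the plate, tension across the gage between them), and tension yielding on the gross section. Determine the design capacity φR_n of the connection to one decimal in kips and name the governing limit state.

206.7 kips (gross-section yield governs)

Bolt shear: A_b = π(0.875)²/4 = 0.60132 in². φR_n = 0.75 × 84 × 0.60132 × 6 × 1 = 227.3 kips.
Bearing (0.75 in plate, F_u = 70 ksi): end bolts L_c = 2.0625 − 0.9375/2 = 1.59375, R_n = min(1.2×1.59375×0.75×70, 2.4×0.875×0.75×70) = 100.41 kips/bolt; interior L_c = 2.5 − 0.9375 = 1.5625, R_n = 98.438 kips/bolt. φR_n = 0.75 × (2×100.41 + 4×98.438) = 445.9 kips.
Block shear: shear path 2×[2.0625+2×2.5] = 2×7.0625 in, A_gv = 10.594, A_nv = 2×(7.0625 − 2.5×1)×0.75 = 6.8438 in²; tension across gage: (2.5625 − 1×1)×0.75 = 1.1719 in². R_n = min(0.6×70×6.8438, 0.6×50×10.594) + 1.0×70×1.1719 = min(287.44, 317.82) + 82.033 = 369.47 kips. φR_n = 0.75 × 369.47 = 277.1 kips.
Tension yield (gross): A_g = 6.125×0.75 = 4.5938 in². φR_n = 0.90 × 50 × 4.5938 = 206.7 kips.
Governing: min(227.3, 445.9, 277.1, 206.7) = 206.7 kips → gross-section yield.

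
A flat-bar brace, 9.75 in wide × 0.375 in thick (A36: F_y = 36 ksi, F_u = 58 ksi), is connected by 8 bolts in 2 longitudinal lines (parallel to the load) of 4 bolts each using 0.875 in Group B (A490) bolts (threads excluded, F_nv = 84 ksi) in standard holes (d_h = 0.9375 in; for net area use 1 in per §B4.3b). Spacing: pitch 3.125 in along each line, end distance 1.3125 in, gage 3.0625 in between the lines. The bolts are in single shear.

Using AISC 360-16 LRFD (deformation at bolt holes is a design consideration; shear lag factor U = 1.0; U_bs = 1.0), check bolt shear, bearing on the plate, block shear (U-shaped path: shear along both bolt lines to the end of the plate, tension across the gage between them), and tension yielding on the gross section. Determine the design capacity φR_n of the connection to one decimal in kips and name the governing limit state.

118.5 kips (gross-section yield governs)

Bolt shear: A_b = π(0.875)²/4 = 0.60132 in². φR_n = 0.75 × 84 × 0.60132 × 8 × 1 = 303.1 kips.
Bearing (0.375 in plate, F_u = 58 ksi): end bolts L_c = 1.3125 − 0.9375/2 = 0.84375, R_n = min(1.2×0.84375×0.375×58, 2.4×0.875×0.375×58) = 22.022 kips/bolt; interior L_c = 3.125 − 0.9375 = 2.1875, R_n = 45.675 kips/bolt. φR_n = 0.75 × (2×22.022 + 6×45.675) = 238.6 kips.
Block shear: shear path 2×[1.3125+3×3.125] = 2×10.6875 in, A_gv = 8.0156, A_nv = 2×(10.6875 − 3.5×1)×0.375 = 5.3906 in²; tension across gage: (3.0625 − 1×1)×0.375 = 0.77344 in². R_n = min(0.6×58×5.3906, 0.6×36×8.0156) + 1.0×58×0.77344 = min(187.59, 173.14) + 44.86 = 218 kips. φR_n = 0.75 × 218 = 163.5 kips.
Tension yield (gross): A_g = 9.75×0.375 = 3.6563 in². φR_n = 0.90 × 36 × 3.6563 = 118.5 kips.
Governing: min(303.1, 238.6, 163.5, 118.5) = 118.5 kips → gross-section yield.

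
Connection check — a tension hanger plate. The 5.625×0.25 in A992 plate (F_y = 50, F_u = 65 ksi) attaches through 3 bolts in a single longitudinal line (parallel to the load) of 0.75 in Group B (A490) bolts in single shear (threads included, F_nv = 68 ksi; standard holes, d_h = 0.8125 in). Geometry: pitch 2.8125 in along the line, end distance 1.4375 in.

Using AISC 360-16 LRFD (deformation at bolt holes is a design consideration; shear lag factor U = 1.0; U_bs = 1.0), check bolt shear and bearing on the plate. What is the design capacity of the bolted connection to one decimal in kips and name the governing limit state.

59.0 kips (bearing governs)

Bolt shear: A_b = π(0.75)²/4 = 0.44179 in². φR_n = 0.75 × 68 × 0.44179 × 3 × 1 = 67.6 kips.
Bearing (0.25 in plate, F_u = 65 ksi): end bolts L_c = 1.4375 − 0.8125/2 = 1.03125, R_n = min(1.2×1.03125×0.25×65, 2.4×0.75×0.25×65) = 20.109 kips/bolt; interior L_c = 2.8125 − 0.8125 = 2, R_n = 29.25 kips/bolt. φR_n = 0.75 × (1×20.109 + 2×29.25) = 59.0 kips.
Governing: min(67.6, 59.0) = 59.0 kips → bearing.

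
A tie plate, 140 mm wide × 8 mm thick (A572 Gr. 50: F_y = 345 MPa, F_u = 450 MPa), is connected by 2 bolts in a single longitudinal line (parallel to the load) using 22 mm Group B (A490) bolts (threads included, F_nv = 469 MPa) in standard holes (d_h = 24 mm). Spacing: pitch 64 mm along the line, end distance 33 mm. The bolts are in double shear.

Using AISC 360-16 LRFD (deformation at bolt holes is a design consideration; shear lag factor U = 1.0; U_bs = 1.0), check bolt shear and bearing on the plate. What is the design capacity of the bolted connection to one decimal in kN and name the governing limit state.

Bolt shear: A_b = π(22)²/4 = 380.13 mm². φR_n = 0.75 × 469 × 380.13 × 2 × 2 = 534.8 kN.
Bearing (8 mm plate, F_u = 450 MPa): end bolts L_c = 33 − 24/2 = 21, R_n = min(1.2×21×8×450, 2.4×22×8×450) = 90.72 kN/bolt; interior L_c = 64 − 24 = 40, R_n = 172.8 kN/bolt. φR_n = 0.75 × (1×90.72 + 1×172.8) = 197.6 kN.
Governing: min(534.8, 197.6) = 197.6 kN → bearing.

197.6 kN (bearing governs)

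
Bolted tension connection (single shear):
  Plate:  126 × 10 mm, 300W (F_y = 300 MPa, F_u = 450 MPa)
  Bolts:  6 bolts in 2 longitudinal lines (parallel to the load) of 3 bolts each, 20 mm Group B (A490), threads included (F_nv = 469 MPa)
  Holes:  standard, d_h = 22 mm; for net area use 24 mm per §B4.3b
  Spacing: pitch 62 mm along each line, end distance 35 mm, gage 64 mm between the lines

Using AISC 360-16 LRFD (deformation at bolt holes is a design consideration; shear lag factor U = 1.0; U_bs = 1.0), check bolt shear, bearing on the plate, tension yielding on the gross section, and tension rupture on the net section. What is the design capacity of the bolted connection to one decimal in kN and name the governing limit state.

Bolt shear: A_b = π(20)²/4 = 314.16 mm². φR_n = 0.75 × 469 × 314.16 × 6 × 1 = 663.0 kN.
Bearing (10 mm plate, F_u = 450 MPa): end bolts L_c = 35 − 22/2 = 24, R_n = min(1.2×24×10×450, 2.4×20×10×450) = 129.6 kN/bolt; interior L_c = 62 − 22 = 40, R_n = 216 kN/bolt. φR_n = 0.75 × (2×129.6 + 4×216) = 842.4 kN.
Tension yield (gross): A_g = 126×10 = 1260 mm². φR_n = 0.90 × 300 × 1260 = 340.2 kN.
Tension rupture (net): A_n = (126 − 2×24)×10 = 780 mm² (U = 1.0, A_e = A_n). φR_n = 0.75 × 450 × 780 = 263.3 kN.
Governing: min(663.0, 842.4, 340.2, 263.3) = 263.3 kN → net-section rupture.

263.3 kN (net-section rupture governs)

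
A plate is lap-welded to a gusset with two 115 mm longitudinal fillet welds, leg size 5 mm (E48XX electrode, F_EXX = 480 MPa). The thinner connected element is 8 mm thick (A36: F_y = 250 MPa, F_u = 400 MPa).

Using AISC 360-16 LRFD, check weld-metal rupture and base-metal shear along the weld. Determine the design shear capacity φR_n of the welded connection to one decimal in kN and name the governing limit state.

Weld metal: throat = 0.707×5 = 3.535 mm, L = 2×115 = 230 mm. φR_n = 0.75 × 0.6 × 480 × 3.535 × 230 = 175.6 kN.
Base metal shear (8 mm plate): yield φR_n = 1.0×0.6×250×8×230 = 276.0 kN; rupture φR_n = 0.75×0.6×400×8×230 = 331.2 kN; take 276.0 kN (yield).
Governing: min(175.6, 276.0) = 175.6 kN → weld metal.

175.6 kN (weld metal governs)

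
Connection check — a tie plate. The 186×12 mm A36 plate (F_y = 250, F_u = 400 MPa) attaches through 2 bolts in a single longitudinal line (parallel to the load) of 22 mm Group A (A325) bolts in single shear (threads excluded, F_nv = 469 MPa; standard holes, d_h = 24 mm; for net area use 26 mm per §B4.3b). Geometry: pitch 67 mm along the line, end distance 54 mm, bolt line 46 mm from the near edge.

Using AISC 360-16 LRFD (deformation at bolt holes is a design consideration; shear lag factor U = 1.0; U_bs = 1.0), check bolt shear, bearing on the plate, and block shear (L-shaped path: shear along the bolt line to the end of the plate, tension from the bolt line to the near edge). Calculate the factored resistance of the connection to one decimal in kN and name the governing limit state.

267.4 kN (bolt shear governs)

Bolt shear: A_b = π(22)²/4 = 380.13 mm². φR_n = 0.75 × 469 × 380.13 × 2 × 1 = 267.4 kN.
Bearing (12 mm plate, F_u = 400 MPa): end bolts L_c = 54 − 24/2 = 42, R_n = min(1.2×42×12×400, 2.4×22×12×400) = 241.92 kN/bolt; interior L_c = 67 − 24 = 43, R_n = 247.68 kN/bolt. φR_n = 0.75 × (1×241.92 + 1×247.68) = 367.2 kN.
Block shear: shear path 1×[54+1×67] = 1×121 mm, A_gv = 1452, A_nv = 1×(121 − 1.5×26)×12 = 984 mm²; tension to near edge: (46 − 0.5×26)×12 = 396 mm². R_n = min(0.6×400×984, 0.6×250×1452) + 1.0×400×396 = min(236.16, 217.8) + 158.4 = 376.2 kN. φR_n = 0.75 × 376.2 = 282.2 kN.
Governing: min(267.4, 367.2, 282.2) = 267.4 kN → bolt shear.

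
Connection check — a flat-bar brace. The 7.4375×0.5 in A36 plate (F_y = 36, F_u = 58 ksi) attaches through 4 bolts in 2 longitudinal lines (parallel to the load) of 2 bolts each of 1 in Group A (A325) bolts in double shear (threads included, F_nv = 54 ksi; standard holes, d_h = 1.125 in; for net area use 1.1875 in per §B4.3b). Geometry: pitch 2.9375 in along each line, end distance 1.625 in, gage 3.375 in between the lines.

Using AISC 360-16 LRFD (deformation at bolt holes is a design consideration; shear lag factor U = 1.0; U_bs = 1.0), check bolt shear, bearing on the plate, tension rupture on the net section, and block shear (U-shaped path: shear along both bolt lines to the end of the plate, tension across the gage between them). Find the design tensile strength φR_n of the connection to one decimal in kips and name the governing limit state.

110.1 kips (net-section rupture governs)

Bolt shear: A_b = π(1)²/4 = 0.7854 in². φR_n = 0.75 × 54 × 0.7854 × 4 × 2 = 254.5 kips.
Bearing (0.5 in plate, F_u = 58 ksi): end bolts L_c = 1.625 − 1.125/2 = 1.0625, R_n = min(1.2×1.0625×0.5×58, 2.4×1×0.5×58) = 36.975 kips/bolt; interior L_c = 2.9375 − 1.125 = 1.8125, R_n = 63.075 kips/bolt. φR_n = 0.75 × (2×36.975 + 2×63.075) = 150.1 kips.
Tension rupture (net): A_n = (7.4375 − 2×1.1875)×0.5 = 2.5313 in² (U = 1.0, A_e = A_n). φR_n = 0.75 × 58 × 2.5313 = 110.1 kips.
Block shear: shear path 2×[1.625+1×2.9375] = 2×4.5625 in, A_gv = 4.5625, A_nv = 2×(4.5625 − 1.5×1.1875)×0.5 = 2.7813 in²; tension across gage: (3.375 − 1×1.1875)×0.5 = 1.0938 in². R_n = min(0.6×58×2.7813, 0.6×36×4.5625) + 1.0×58×1.0938 = min(96.789, 98.55) + 63.44 = 160.23 kips. φR_n = 0.75 × 160.23 = 120.2 kips.
Governing: min(254.5, 150.1, 110.1, 120.2) = 110.1 kips → net-section rupture.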